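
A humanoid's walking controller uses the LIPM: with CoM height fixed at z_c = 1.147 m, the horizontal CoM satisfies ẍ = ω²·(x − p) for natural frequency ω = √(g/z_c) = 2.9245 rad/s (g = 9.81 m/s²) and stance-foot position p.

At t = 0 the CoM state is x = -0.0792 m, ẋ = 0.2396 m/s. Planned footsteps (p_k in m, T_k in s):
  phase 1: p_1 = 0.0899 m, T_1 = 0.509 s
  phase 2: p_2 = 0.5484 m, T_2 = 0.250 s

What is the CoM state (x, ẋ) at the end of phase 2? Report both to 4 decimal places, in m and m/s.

x = -0.4530, ẋ = -2.2034

phase 1: p=0.0899, T=0.509, ωT=1.488571, cosh=2.328226, sinh=2.102531; start (x,ẋ)=(-0.079200, 0.239600) → end (x,ẋ)=(-0.131546, -0.481928)
phase 2: p=0.5484, T=0.250, ωT=0.731125, cosh=1.279392, sinh=0.798025; start (x,ẋ)=(-0.131546, -0.481928) → end (x,ẋ)=(-0.453023, -2.203448)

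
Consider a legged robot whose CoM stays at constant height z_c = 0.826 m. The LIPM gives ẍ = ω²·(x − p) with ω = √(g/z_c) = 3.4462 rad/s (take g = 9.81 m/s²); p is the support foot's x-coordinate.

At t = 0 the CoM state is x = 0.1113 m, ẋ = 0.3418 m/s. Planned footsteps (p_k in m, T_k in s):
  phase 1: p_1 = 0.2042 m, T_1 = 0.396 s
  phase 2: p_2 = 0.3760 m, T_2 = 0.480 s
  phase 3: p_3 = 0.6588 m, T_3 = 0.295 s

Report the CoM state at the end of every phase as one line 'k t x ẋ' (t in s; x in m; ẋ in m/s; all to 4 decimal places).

phase 1: p=0.2042, T=0.396, ωT=1.364695, cosh=2.084994, sinh=1.829536; start (x,ẋ)=(0.111300, 0.341800) → end (x,ẋ)=(0.191961, 0.126922)
phase 2: p=0.3760, T=0.480, ωT=1.654176, cosh=2.710010, sinh=2.518760; start (x,ẋ)=(0.191961, 0.126922) → end (x,ẋ)=(-0.029984, -1.253532)
phase 3: p=0.6588, T=0.295, ωT=1.016629, cosh=1.562837, sinh=1.201025; start (x,ẋ)=(-0.029984, -1.253532) → end (x,ẋ)=(-0.854522, -4.809925)

1 0.3960 0.1920 0.1269
2 0.8760 -0.0300 -1.2535
3 1.1710 -0.8545 -4.8099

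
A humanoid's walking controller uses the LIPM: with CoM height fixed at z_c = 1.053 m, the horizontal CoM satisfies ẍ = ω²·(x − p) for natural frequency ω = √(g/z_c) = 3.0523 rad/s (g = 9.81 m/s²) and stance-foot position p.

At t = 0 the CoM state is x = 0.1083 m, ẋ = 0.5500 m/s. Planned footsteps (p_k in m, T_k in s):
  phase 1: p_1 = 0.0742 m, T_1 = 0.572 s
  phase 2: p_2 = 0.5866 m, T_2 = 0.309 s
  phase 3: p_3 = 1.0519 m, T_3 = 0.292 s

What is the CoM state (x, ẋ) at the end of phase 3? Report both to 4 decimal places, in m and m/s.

phase 1: p=0.0742, T=0.572, ωT=1.745916, cosh=2.952816, sinh=2.778331; start (x,ẋ)=(0.108300, 0.550000) → end (x,ẋ)=(0.675524, 1.913227)
phase 2: p=0.5866, T=0.309, ωT=0.943161, cosh=1.478740, sinh=1.089345; start (x,ẋ)=(0.675524, 1.913227) → end (x,ẋ)=(1.400913, 3.124839)
phase 3: p=1.0519, T=0.292, ωT=0.891272, cosh=1.424181, sinh=1.014047; start (x,ẋ)=(1.400913, 3.124839) → end (x,ẋ)=(2.587104, 5.530593)

x = 2.5871, ẋ = 5.5306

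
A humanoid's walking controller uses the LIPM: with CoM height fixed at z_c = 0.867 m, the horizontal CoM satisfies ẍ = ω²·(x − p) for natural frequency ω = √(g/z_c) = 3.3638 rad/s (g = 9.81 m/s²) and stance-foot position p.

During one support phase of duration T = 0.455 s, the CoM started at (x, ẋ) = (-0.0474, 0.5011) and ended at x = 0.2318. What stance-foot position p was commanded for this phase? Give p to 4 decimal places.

ωT = 3.3638·0.455 = 1.530529; cosh(ωT) = 2.418521, sinh(ωT) = 2.202100
x(T) = p + (x₀−p)·cosh(ωT) + (ẋ₀/ω)·sinh(ωT) ⇒ p·(1 − cosh) = x(T) − x₀·cosh − (ẋ₀/ω)·sinh
numerator   = 0.2318 − (-0.0474)·2.418521 − (0.5011/3.3638)·2.202100 = 0.018395
denominator = 1 − 2.418521 = -1.418521
p = 0.018395 / -1.418521 = -0.0130

p = -0.0130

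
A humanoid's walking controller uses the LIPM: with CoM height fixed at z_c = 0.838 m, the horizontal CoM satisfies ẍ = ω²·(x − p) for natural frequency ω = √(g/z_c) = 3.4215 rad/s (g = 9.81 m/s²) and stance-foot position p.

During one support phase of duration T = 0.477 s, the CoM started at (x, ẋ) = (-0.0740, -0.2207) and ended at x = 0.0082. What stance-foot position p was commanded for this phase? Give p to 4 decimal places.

ωT = 3.4215·0.477 = 1.632055; cosh(ωT) = 2.654952, sinh(ωT) = 2.459425
x(T) = p + (x₀−p)·cosh(ωT) + (ẋ₀/ω)·sinh(ωT) ⇒ p·(1 − cosh) = x(T) − x₀·cosh − (ẋ₀/ω)·sinh
numerator   = 0.0082 − (-0.0740)·2.654952 − (-0.2207/3.4215)·2.459425 = 0.363309
denominator = 1 − 2.654952 = -1.654952
p = 0.363309 / -1.654952 = -0.2195

p = -0.2195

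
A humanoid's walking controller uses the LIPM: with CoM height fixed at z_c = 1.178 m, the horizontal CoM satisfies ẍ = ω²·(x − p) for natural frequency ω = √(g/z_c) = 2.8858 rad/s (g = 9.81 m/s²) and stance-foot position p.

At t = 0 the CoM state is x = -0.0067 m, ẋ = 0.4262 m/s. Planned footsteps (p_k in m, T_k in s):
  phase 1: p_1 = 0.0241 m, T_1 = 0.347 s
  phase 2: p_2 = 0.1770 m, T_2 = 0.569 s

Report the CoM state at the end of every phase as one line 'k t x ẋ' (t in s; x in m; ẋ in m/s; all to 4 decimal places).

1 0.3470 0.1504 0.5537
2 0.9160 0.5827 1.2929

phase 1: p=0.0241, T=0.347, ωT=1.001373, cosh=1.544695, sinh=1.177320; start (x,ẋ)=(-0.006700, 0.426200) → end (x,ẋ)=(0.150400, 0.553706)
phase 2: p=0.1770, T=0.569, ωT=1.642020, cosh=2.679592, sinh=2.486003; start (x,ẋ)=(0.150400, 0.553706) → end (x,ẋ)=(0.582719, 1.292876)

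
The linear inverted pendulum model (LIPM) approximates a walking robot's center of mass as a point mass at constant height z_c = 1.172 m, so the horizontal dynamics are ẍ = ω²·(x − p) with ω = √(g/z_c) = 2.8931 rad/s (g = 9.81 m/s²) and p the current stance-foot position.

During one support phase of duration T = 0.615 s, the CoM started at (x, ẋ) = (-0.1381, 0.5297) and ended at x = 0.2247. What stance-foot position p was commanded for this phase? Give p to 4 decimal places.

p = -0.0579

ωT = 2.8931·0.615 = 1.779257; cosh(ωT) = 3.047106, sinh(ωT) = 2.878343
x(T) = p + (x₀−p)·cosh(ωT) + (ẋ₀/ω)·sinh(ωT) ⇒ p·(1 − cosh) = x(T) − x₀·cosh − (ẋ₀/ω)·sinh
numerator   = 0.2247 − (-0.1381)·3.047106 − (0.5297/2.8931)·2.878343 = 0.118507
denominator = 1 − 3.047106 = -2.047106
p = 0.118507 / -2.047106 = -0.0579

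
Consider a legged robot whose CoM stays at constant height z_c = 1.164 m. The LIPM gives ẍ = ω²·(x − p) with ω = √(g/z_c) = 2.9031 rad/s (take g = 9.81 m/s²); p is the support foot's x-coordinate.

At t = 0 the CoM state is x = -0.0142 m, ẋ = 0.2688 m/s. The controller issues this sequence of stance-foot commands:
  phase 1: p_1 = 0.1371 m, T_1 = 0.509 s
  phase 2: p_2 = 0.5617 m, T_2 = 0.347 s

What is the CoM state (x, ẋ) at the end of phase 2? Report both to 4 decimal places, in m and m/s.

phase 1: p=0.1371, T=0.509, ωT=1.477678, cosh=2.305462, sinh=2.077295; start (x,ẋ)=(-0.014200, 0.268800) → end (x,ẋ)=(-0.019378, -0.292721)
phase 2: p=0.5617, T=0.347, ωT=1.007376, cosh=1.551791, sinh=1.186615; start (x,ẋ)=(-0.019378, -0.292721) → end (x,ẋ)=(-0.459659, -2.455975)

x = -0.4597, ẋ = -2.4560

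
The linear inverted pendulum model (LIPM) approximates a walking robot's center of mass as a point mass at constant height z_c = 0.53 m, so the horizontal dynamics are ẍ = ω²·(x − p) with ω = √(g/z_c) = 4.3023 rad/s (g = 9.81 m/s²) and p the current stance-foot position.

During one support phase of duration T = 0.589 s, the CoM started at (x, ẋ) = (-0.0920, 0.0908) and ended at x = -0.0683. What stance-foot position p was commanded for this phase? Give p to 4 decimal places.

ωT = 4.3023·0.589 = 2.534055; cosh(ωT) = 6.341923, sinh(ωT) = 6.262587
x(T) = p + (x₀−p)·cosh(ωT) + (ẋ₀/ω)·sinh(ωT) ⇒ p·(1 − cosh) = x(T) − x₀·cosh − (ẋ₀/ω)·sinh
numerator   = -0.0683 − (-0.0920)·6.341923 − (0.0908/4.3023)·6.262587 = 0.382985
denominator = 1 − 6.341923 = -5.341923
p = 0.382985 / -5.341923 = -0.0717

p = -0.0717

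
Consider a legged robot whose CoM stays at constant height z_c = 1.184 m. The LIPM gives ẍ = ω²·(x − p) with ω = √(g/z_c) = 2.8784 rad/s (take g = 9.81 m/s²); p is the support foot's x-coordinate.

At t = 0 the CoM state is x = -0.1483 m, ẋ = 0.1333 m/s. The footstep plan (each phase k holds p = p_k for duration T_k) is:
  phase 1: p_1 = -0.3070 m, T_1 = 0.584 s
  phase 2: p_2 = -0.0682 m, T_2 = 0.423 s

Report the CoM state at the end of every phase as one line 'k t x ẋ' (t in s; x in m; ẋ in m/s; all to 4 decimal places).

phase 1: p=-0.3070, T=0.584, ωT=1.680986, cosh=2.778519, sinh=2.592328; start (x,ẋ)=(-0.148300, 0.133300) → end (x,ẋ)=(0.254003, 1.554557)
phase 2: p=-0.0682, T=0.423, ωT=1.217563, cosh=1.837447, sinh=1.541497; start (x,ẋ)=(0.254003, 1.554557) → end (x,ẋ)=(1.356357, 4.286045)

1 0.5840 0.2540 1.5546
2 1.0070 1.3564 4.2860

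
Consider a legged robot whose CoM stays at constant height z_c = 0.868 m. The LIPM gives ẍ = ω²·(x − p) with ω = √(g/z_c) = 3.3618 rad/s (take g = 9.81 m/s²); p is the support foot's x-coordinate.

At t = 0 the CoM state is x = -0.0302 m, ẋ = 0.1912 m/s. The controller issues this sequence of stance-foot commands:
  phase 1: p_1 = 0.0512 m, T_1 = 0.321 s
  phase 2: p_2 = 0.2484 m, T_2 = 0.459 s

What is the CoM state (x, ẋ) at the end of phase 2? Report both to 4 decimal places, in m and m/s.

x = -0.4078, ẋ = -2.0307

phase 1: p=0.0512, T=0.321, ωT=1.079138, cosh=1.641015, sinh=1.301127; start (x,ẋ)=(-0.030200, 0.191200) → end (x,ẋ)=(-0.008378, -0.042292)
phase 2: p=0.2484, T=0.459, ωT=1.543066, cosh=2.446320, sinh=2.232595; start (x,ẋ)=(-0.008378, -0.042292) → end (x,ẋ)=(-0.407847, -2.030716)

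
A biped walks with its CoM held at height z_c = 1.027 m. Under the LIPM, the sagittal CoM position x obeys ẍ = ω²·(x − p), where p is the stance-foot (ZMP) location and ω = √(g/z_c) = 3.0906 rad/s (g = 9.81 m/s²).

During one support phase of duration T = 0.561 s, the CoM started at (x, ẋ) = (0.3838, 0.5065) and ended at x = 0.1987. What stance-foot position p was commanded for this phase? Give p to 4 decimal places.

ωT = 3.0906·0.561 = 1.733827; cosh(ωT) = 2.919444, sinh(ωT) = 2.742836
x(T) = p + (x₀−p)·cosh(ωT) + (ẋ₀/ω)·sinh(ωT) ⇒ p·(1 − cosh) = x(T) − x₀·cosh − (ẋ₀/ω)·sinh
numerator   = 0.1987 − (0.3838)·2.919444 − (0.5065/3.0906)·2.742836 = -1.371290
denominator = 1 − 2.919444 = -1.919444
p = -1.371290 / -1.919444 = 0.7144

p = 0.7144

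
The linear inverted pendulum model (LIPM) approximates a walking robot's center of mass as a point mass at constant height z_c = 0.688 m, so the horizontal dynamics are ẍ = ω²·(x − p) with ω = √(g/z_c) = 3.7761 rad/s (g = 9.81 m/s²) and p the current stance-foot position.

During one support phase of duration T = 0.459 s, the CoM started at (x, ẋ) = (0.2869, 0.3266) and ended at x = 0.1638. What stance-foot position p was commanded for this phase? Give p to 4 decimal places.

ωT = 3.7761·0.459 = 1.733230; cosh(ωT) = 2.917807, sinh(ωT) = 2.741095
x(T) = p + (x₀−p)·cosh(ωT) + (ẋ₀/ω)·sinh(ωT) ⇒ p·(1 − cosh) = x(T) − x₀·cosh − (ẋ₀/ω)·sinh
numerator   = 0.1638 − (0.2869)·2.917807 − (0.3266/3.7761)·2.741095 = -0.910400
denominator = 1 − 2.917807 = -1.917807
p = -0.910400 / -1.917807 = 0.4747

p = 0.4747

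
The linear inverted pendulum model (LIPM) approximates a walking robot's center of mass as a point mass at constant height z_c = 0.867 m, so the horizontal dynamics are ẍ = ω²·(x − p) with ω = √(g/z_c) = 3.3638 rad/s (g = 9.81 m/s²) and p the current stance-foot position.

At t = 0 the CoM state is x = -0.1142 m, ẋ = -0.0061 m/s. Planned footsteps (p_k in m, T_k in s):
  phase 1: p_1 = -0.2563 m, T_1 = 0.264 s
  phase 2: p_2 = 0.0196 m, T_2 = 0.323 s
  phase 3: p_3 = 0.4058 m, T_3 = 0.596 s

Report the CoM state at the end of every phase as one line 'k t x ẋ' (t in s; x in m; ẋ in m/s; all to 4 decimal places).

1 0.2640 -0.0562 0.4738
2 0.5870 0.0794 0.4472
3 1.1830 -0.3431 -2.3111

phase 1: p=-0.2563, T=0.264, ωT=0.888043, cosh=1.420915, sinh=1.009455; start (x,ẋ)=(-0.114200, -0.006100) → end (x,ẋ)=(-0.056219, 0.473848)
phase 2: p=0.0196, T=0.323, ωT=1.086507, cosh=1.650649, sinh=1.313256; start (x,ẋ)=(-0.056219, 0.473848) → end (x,ẋ)=(0.079444, 0.447225)
phase 3: p=0.4058, T=0.596, ωT=2.004825, cosh=3.779738, sinh=3.645055; start (x,ẋ)=(0.079444, 0.447225) → end (x,ẋ)=(-0.343121, -2.311131)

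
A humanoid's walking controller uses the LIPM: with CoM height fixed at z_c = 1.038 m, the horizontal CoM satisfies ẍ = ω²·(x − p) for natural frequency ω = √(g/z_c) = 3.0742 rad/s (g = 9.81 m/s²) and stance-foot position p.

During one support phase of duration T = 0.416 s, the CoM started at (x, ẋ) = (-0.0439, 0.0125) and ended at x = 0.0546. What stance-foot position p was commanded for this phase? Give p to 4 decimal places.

p = -0.1420

ωT = 3.0742·0.416 = 1.278867; cosh(ωT) = 1.935460, sinh(ωT) = 1.657108
x(T) = p + (x₀−p)·cosh(ωT) + (ẋ₀/ω)·sinh(ωT) ⇒ p·(1 − cosh) = x(T) − x₀·cosh − (ẋ₀/ω)·sinh
numerator   = 0.0546 − (-0.0439)·1.935460 − (0.0125/3.0742)·1.657108 = 0.132829
denominator = 1 − 1.935460 = -0.935460
p = 0.132829 / -0.935460 = -0.1420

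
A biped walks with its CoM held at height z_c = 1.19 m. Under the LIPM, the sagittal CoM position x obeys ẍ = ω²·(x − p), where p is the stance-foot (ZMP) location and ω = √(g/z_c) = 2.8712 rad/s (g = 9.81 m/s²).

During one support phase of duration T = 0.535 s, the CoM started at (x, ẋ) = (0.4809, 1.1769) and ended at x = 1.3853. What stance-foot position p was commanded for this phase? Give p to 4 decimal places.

p = 0.4835

ωT = 2.8712·0.535 = 1.536092; cosh(ωT) = 2.430809, sinh(ωT) = 2.215588
x(T) = p + (x₀−p)·cosh(ωT) + (ẋ₀/ω)·sinh(ωT) ⇒ p·(1 − cosh) = x(T) − x₀·cosh − (ẋ₀/ω)·sinh
numerator   = 1.3853 − (0.4809)·2.430809 − (1.1769/2.8712)·2.215588 = -0.691842
denominator = 1 − 2.430809 = -1.430809
p = -0.691842 / -1.430809 = 0.4835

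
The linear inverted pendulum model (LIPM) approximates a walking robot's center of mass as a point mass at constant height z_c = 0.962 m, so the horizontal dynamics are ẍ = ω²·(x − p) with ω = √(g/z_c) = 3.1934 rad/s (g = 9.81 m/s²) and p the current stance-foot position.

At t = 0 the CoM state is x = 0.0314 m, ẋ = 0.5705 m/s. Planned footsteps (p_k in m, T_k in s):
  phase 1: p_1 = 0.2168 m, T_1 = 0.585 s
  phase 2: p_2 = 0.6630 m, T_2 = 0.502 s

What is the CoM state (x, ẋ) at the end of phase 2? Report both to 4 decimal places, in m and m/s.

x = -0.6046, ẋ = -3.7250

phase 1: p=0.2168, T=0.585, ωT=1.868139, cosh=3.315322, sinh=3.160911; start (x,ẋ)=(0.031400, 0.570500) → end (x,ẋ)=(0.166835, 0.019954)
phase 2: p=0.6630, T=0.502, ωT=1.603087, cosh=2.584810, sinh=2.383535; start (x,ẋ)=(0.166835, 0.019954) → end (x,ẋ)=(-0.604598, -3.725023)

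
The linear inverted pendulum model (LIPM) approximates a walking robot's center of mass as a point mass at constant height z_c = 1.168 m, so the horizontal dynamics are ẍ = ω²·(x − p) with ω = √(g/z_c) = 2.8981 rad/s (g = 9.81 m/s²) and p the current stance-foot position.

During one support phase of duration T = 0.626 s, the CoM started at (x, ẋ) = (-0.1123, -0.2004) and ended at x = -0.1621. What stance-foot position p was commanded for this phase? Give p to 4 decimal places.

p = -0.1852

ωT = 2.8981·0.626 = 1.814211; cosh(ωT) = 3.149598, sinh(ωT) = 2.986632
x(T) = p + (x₀−p)·cosh(ωT) + (ẋ₀/ω)·sinh(ωT) ⇒ p·(1 − cosh) = x(T) − x₀·cosh − (ẋ₀/ω)·sinh
numerator   = -0.1621 − (-0.1123)·3.149598 − (-0.2004/2.8981)·2.986632 = 0.398122
denominator = 1 − 3.149598 = -2.149598
p = 0.398122 / -2.149598 = -0.1852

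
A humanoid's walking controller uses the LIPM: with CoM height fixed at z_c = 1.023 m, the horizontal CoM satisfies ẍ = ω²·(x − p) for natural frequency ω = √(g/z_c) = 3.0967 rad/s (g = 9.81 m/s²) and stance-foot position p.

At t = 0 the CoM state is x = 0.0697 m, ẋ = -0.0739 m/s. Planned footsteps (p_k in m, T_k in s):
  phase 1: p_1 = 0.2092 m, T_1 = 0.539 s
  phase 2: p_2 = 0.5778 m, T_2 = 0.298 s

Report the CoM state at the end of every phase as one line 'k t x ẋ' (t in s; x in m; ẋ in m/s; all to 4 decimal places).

1 0.5390 -0.2352 -1.3088
2 0.8370 -1.0545 -4.5742

phase 1: p=0.2092, T=0.539, ωT=1.669121, cosh=2.747957, sinh=2.559545; start (x,ẋ)=(0.069700, -0.073900) → end (x,ẋ)=(-0.235221, -1.308771)
phase 2: p=0.5778, T=0.298, ωT=0.922817, cosh=1.456883, sinh=1.059485; start (x,ẋ)=(-0.235221, -1.308771) → end (x,ẋ)=(-1.054451, -4.574173)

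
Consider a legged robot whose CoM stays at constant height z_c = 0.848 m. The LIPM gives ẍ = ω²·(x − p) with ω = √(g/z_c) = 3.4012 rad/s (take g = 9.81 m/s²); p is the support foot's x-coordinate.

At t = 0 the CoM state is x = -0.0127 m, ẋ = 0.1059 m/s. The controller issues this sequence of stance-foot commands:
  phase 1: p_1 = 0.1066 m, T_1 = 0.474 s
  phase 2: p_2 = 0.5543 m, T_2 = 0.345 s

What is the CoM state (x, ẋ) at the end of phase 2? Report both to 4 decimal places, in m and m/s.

phase 1: p=0.1066, T=0.474, ωT=1.612169, cosh=2.606564, sinh=2.407109; start (x,ẋ)=(-0.012700, 0.105900) → end (x,ẋ)=(-0.129415, -0.700681)
phase 2: p=0.5543, T=0.345, ωT=1.173414, cosh=1.771160, sinh=1.461851; start (x,ẋ)=(-0.129415, -0.700681) → end (x,ẋ)=(-0.957825, -4.640483)

x = -0.9578, ẋ = -4.6405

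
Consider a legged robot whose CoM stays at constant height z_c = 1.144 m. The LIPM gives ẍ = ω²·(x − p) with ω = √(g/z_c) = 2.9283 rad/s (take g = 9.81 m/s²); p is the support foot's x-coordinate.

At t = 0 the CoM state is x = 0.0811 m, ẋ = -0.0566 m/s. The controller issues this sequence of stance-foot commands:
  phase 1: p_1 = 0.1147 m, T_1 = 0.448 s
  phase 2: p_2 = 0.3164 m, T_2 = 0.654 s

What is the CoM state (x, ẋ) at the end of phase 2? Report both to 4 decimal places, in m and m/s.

x = -1.0503, ẋ = -3.9134

phase 1: p=0.1147, T=0.448, ωT=1.311878, cosh=1.991228, sinh=1.721914; start (x,ẋ)=(0.081100, -0.056600) → end (x,ẋ)=(0.014513, -0.282124)
phase 2: p=0.3164, T=0.654, ωT=1.915108, cosh=3.467500, sinh=3.320174; start (x,ẋ)=(0.014513, -0.282124) → end (x,ẋ)=(-1.050274, -3.913356)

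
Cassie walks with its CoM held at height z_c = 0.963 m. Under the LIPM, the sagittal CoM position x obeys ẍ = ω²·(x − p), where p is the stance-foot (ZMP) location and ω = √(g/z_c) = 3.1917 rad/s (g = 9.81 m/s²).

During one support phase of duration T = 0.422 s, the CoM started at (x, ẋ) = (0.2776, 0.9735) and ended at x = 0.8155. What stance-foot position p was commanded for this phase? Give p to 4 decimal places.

ωT = 3.1917·0.422 = 1.346897; cosh(ωT) = 2.052761, sinh(ωT) = 1.792715
x(T) = p + (x₀−p)·cosh(ωT) + (ẋ₀/ω)·sinh(ωT) ⇒ p·(1 − cosh) = x(T) − x₀·cosh − (ẋ₀/ω)·sinh
numerator   = 0.8155 − (0.2776)·2.052761 − (0.9735/3.1917)·1.792715 = -0.301142
denominator = 1 − 2.052761 = -1.052761
p = -0.301142 / -1.052761 = 0.2860

p = 0.2860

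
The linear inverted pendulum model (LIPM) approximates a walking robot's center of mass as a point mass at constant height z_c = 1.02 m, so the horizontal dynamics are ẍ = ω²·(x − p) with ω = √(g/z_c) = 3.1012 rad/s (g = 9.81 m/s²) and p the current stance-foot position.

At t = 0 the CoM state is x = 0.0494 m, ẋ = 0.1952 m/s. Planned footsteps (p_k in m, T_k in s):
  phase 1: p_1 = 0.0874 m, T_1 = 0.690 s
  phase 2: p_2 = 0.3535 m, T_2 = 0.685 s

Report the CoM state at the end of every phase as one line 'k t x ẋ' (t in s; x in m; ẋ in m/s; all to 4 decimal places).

phase 1: p=0.0874, T=0.690, ωT=2.139828, cosh=4.307825, sinh=4.190150; start (x,ẋ)=(0.049400, 0.195200) → end (x,ẋ)=(0.187445, 0.347097)
phase 2: p=0.3535, T=0.685, ωT=2.124322, cosh=4.243368, sinh=4.123854; start (x,ẋ)=(0.187445, 0.347097) → end (x,ẋ)=(0.110422, -0.650803)

1 0.6900 0.1874 0.3471
2 1.3750 0.1104 -0.6508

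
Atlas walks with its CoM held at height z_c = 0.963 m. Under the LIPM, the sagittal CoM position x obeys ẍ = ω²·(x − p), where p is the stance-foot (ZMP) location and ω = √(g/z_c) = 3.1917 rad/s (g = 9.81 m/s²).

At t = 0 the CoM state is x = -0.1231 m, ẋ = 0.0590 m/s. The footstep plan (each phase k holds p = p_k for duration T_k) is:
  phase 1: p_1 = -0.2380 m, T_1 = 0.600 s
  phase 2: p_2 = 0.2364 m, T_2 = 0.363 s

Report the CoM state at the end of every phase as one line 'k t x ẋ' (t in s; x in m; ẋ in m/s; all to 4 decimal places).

1 0.6000 0.2218 1.4220
2 0.9630 0.8505 2.4210

phase 1: p=-0.2380, T=0.600, ωT=1.915020, cosh=3.467207, sinh=3.319868; start (x,ẋ)=(-0.123100, 0.059000) → end (x,ẋ)=(0.221751, 1.422048)
phase 2: p=0.2364, T=0.363, ωT=1.158587, cosh=1.749679, sinh=1.435750; start (x,ẋ)=(0.221751, 1.422048) → end (x,ẋ)=(0.850462, 2.421001)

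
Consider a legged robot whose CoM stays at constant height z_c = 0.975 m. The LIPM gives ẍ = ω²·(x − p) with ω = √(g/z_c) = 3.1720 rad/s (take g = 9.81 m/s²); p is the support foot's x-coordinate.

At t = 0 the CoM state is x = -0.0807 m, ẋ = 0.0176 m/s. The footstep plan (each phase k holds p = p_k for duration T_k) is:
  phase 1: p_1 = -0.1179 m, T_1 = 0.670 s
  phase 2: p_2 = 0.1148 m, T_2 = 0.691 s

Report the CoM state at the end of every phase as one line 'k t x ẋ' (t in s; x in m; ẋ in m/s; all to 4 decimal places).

phase 1: p=-0.1179, T=0.670, ωT=2.125240, cosh=4.247156, sinh=4.127751; start (x,ẋ)=(-0.080700, 0.017600) → end (x,ẋ)=(0.062997, 0.561818)
phase 2: p=0.1148, T=0.691, ωT=2.191852, cosh=4.531743, sinh=4.420033; start (x,ẋ)=(0.062997, 0.561818) → end (x,ẋ)=(0.662910, 1.819722)

1 0.6700 0.0630 0.5618
2 1.3610 0.6629 1.8197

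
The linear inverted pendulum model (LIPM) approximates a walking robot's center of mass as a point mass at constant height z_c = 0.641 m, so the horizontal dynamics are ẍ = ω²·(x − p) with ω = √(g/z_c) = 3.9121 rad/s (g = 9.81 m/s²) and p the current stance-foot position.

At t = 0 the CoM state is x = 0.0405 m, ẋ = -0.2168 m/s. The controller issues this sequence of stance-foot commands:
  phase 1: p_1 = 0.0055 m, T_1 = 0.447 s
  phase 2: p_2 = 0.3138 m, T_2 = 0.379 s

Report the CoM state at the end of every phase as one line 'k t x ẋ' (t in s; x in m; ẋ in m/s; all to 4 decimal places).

phase 1: p=0.0055, T=0.447, ωT=1.748709, cosh=2.960588, sinh=2.786589; start (x,ẋ)=(0.040500, -0.216800) → end (x,ẋ)=(-0.045306, -0.260306)
phase 2: p=0.3138, T=0.379, ωT=1.482686, cosh=2.315894, sinh=2.088867; start (x,ẋ)=(-0.045306, -0.260306) → end (x,ẋ)=(-0.656842, -3.537404)

1 0.4470 -0.0453 -0.2603
2 0.8260 -0.6568 -3.5374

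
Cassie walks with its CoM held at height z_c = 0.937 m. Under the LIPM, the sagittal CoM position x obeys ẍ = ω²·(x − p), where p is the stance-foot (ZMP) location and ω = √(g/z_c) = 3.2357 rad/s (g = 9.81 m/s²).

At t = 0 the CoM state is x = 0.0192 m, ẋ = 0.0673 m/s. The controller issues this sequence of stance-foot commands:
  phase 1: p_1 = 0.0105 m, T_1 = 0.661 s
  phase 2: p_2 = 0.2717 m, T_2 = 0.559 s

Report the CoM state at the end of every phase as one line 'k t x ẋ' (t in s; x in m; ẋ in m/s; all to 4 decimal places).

phase 1: p=0.0105, T=0.661, ωT=2.138798, cosh=4.303511, sinh=4.185714; start (x,ẋ)=(0.019200, 0.067300) → end (x,ẋ)=(0.135000, 0.407457)
phase 2: p=0.2717, T=0.559, ωT=1.808756, cosh=3.133355, sinh=2.969497; start (x,ẋ)=(0.135000, 0.407457) → end (x,ẋ)=(0.217306, -0.036762)

1 0.6610 0.1350 0.4075
2 1.2200 0.2173 -0.0368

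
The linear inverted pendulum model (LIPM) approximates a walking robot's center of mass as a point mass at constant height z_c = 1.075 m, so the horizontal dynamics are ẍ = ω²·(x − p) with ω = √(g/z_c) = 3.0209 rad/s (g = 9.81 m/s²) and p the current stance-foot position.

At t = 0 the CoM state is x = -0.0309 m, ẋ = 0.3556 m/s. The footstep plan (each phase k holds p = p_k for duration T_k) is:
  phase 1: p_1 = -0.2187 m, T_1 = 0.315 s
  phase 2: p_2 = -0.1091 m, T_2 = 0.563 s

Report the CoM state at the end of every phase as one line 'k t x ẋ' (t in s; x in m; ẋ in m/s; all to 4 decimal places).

1 0.3150 0.1904 1.1542
2 0.8780 1.7504 5.6628

phase 1: p=-0.2187, T=0.315, ωT=0.951584, cosh=1.487968, sinh=1.101839; start (x,ẋ)=(-0.030900, 0.355600) → end (x,ẋ)=(0.190442, 1.154222)
phase 2: p=-0.1091, T=0.563, ωT=1.700767, cosh=2.830345, sinh=2.647801; start (x,ẋ)=(0.190442, 1.154222) → end (x,ẋ)=(1.750375, 5.662803)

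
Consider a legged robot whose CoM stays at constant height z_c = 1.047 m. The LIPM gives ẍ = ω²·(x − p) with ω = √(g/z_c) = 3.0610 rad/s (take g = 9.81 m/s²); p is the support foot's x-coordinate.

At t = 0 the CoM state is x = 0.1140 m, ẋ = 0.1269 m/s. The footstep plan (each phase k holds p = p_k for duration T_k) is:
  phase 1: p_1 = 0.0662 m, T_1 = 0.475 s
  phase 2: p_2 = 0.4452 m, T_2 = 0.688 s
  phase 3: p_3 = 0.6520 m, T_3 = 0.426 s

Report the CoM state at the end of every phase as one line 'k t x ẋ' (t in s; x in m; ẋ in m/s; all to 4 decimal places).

1 0.4750 0.2580 0.5824
2 1.1630 0.4347 0.1084
3 1.5890 0.2826 -0.9207

phase 1: p=0.0662, T=0.475, ωT=1.453975, cosh=2.256867, sinh=2.023227; start (x,ẋ)=(0.114000, 0.126900) → end (x,ẋ)=(0.257955, 0.582427)
phase 2: p=0.4452, T=0.688, ωT=2.105968, cosh=4.168390, sinh=4.046662; start (x,ẋ)=(0.257955, 0.582427) → end (x,ẋ)=(0.434663, 0.108411)
phase 3: p=0.6520, T=0.426, ωT=1.303986, cosh=1.977700, sinh=1.706252; start (x,ẋ)=(0.434663, 0.108411) → end (x,ẋ)=(0.282602, -0.920713)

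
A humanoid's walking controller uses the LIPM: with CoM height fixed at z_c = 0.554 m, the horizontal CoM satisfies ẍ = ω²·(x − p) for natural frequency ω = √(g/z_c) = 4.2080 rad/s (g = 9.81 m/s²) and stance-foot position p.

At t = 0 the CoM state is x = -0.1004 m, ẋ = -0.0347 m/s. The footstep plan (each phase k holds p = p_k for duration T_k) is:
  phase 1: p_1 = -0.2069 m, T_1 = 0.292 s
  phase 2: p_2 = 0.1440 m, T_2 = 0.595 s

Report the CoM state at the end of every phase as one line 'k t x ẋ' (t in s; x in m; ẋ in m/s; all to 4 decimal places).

phase 1: p=-0.2069, T=0.292, ωT=1.228736, cosh=1.854785, sinh=1.562123; start (x,ẋ)=(-0.100400, -0.034700) → end (x,ẋ)=(-0.022247, 0.635707)
phase 2: p=0.1440, T=0.595, ωT=2.503760, cosh=6.155082, sinh=6.073305; start (x,ẋ)=(-0.022247, 0.635707) → end (x,ẋ)=(0.038237, -0.335854)

1 0.2920 -0.0222 0.6357
2 0.8870 0.0382 -0.3359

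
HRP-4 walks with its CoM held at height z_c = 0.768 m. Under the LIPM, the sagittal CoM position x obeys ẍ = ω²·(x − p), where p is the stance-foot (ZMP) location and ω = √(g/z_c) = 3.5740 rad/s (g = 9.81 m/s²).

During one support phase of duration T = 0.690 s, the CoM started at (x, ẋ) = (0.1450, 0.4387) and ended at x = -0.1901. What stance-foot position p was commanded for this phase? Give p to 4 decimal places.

p = 0.3585

ωT = 3.5740·0.690 = 2.466060; cosh(ωT) = 5.930438, sinh(ωT) = 5.845520
x(T) = p + (x₀−p)·cosh(ωT) + (ẋ₀/ω)·sinh(ωT) ⇒ p·(1 − cosh) = x(T) − x₀·cosh − (ẋ₀/ω)·sinh
numerator   = -0.1901 − (0.1450)·5.930438 − (0.4387/3.5740)·5.845520 = -1.767537
denominator = 1 − 5.930438 = -4.930438
p = -1.767537 / -4.930438 = 0.3585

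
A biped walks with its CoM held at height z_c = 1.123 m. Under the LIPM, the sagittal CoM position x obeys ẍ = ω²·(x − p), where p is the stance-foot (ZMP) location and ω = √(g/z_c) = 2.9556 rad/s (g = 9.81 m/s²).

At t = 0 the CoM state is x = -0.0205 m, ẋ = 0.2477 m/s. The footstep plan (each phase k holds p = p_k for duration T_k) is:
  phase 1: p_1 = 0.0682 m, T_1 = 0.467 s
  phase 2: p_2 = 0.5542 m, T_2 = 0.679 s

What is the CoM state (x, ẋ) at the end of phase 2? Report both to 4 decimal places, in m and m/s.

x = -1.3616, ẋ = -5.4521

phase 1: p=0.0682, T=0.467, ωT=1.380265, cosh=2.113734, sinh=1.862222; start (x,ẋ)=(-0.020500, 0.247700) → end (x,ẋ)=(0.036779, 0.035369)
phase 2: p=0.5542, T=0.679, ωT=2.006852, cosh=3.787137, sinh=3.652726; start (x,ẋ)=(0.036779, 0.035369) → end (x,ẋ)=(-1.361633, -5.452129)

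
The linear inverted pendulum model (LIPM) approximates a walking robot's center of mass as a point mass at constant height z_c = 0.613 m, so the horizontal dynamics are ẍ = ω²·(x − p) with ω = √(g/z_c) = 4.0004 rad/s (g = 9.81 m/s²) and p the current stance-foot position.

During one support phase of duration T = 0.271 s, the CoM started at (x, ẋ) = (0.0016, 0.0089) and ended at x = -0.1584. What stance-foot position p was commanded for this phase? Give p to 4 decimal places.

p = 0.2532

ωT = 4.0004·0.271 = 1.084108; cosh(ωT) = 1.647503, sinh(ωT) = 1.309300
x(T) = p + (x₀−p)·cosh(ωT) + (ẋ₀/ω)·sinh(ωT) ⇒ p·(1 − cosh) = x(T) − x₀·cosh − (ẋ₀/ω)·sinh
numerator   = -0.1584 − (0.0016)·1.647503 − (0.0089/4.0004)·1.309300 = -0.163949
denominator = 1 − 1.647503 = -0.647503
p = -0.163949 / -0.647503 = 0.2532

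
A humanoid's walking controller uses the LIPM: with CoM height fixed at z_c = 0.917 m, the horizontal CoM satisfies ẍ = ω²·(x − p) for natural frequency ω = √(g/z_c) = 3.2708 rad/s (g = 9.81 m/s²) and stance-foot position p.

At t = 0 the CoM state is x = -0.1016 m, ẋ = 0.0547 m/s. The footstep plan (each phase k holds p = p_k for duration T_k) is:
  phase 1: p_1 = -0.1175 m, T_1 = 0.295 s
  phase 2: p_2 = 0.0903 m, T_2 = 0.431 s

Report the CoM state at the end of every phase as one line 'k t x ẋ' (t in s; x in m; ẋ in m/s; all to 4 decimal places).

1 0.2950 -0.0748 0.1405
2 0.7260 -0.1853 -0.7351

phase 1: p=-0.1175, T=0.295, ωT=0.964886, cosh=1.502758, sinh=1.121731; start (x,ẋ)=(-0.101600, 0.054700) → end (x,ẋ)=(-0.074847, 0.140537)
phase 2: p=0.0903, T=0.431, ωT=1.409715, cosh=2.169500, sinh=1.925287; start (x,ẋ)=(-0.074847, 0.140537) → end (x,ẋ)=(-0.185261, -0.735071)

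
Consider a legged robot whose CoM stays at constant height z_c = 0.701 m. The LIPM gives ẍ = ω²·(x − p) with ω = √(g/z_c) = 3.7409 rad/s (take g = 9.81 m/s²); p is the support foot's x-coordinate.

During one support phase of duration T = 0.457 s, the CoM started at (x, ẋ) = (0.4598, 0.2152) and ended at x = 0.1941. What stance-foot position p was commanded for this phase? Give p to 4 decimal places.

p = 0.6861

ωT = 3.7409·0.457 = 1.709591; cosh(ωT) = 2.853821, sinh(ωT) = 2.672881
x(T) = p + (x₀−p)·cosh(ωT) + (ẋ₀/ω)·sinh(ωT) ⇒ p·(1 − cosh) = x(T) − x₀·cosh − (ẋ₀/ω)·sinh
numerator   = 0.1941 − (0.4598)·2.853821 − (0.2152/3.7409)·2.672881 = -1.271848
denominator = 1 − 2.853821 = -1.853821
p = -1.271848 / -1.853821 = 0.6861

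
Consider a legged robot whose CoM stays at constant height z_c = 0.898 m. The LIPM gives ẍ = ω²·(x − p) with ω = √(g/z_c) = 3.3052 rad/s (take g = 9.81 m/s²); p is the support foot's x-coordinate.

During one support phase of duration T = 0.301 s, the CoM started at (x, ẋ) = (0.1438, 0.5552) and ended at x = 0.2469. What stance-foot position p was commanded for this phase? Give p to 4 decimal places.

ωT = 3.3052·0.301 = 0.994865; cosh(ωT) = 1.537067, sinh(ωT) = 1.167293
x(T) = p + (x₀−p)·cosh(ωT) + (ẋ₀/ω)·sinh(ωT) ⇒ p·(1 − cosh) = x(T) − x₀·cosh − (ẋ₀/ω)·sinh
numerator   = 0.2469 − (0.1438)·1.537067 − (0.5552/3.3052)·1.167293 = -0.170209
denominator = 1 − 1.537067 = -0.537067
p = -0.170209 / -0.537067 = 0.3169

p = 0.3169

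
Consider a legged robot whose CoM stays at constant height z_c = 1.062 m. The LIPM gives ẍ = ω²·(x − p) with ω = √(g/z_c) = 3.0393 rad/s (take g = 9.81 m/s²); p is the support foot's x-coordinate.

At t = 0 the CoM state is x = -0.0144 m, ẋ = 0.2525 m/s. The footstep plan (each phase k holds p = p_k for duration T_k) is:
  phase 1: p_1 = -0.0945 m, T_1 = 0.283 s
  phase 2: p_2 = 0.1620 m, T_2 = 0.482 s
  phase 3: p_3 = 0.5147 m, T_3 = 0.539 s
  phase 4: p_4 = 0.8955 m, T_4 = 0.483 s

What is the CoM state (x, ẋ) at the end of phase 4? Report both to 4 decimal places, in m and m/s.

phase 1: p=-0.0945, T=0.283, ωT=0.860122, cosh=1.393280, sinh=0.970169; start (x,ẋ)=(-0.014400, 0.252500) → end (x,ẋ)=(0.097702, 0.587989)
phase 2: p=0.1620, T=0.482, ωT=1.464943, cosh=2.279193, sinh=2.048102; start (x,ẋ)=(0.097702, 0.587989) → end (x,ẋ)=(0.411682, 0.939896)
phase 3: p=0.5147, T=0.539, ωT=1.638183, cosh=2.670071, sinh=2.475738; start (x,ẋ)=(0.411682, 0.939896) → end (x,ẋ)=(1.005250, 1.734427)
phase 4: p=0.8955, T=0.483, ωT=1.467982, cosh=2.285428, sinh=2.055038; start (x,ẋ)=(1.005250, 1.734427) → end (x,ẋ)=(2.319067, 4.649391)

x = 2.3191, ẋ = 4.6494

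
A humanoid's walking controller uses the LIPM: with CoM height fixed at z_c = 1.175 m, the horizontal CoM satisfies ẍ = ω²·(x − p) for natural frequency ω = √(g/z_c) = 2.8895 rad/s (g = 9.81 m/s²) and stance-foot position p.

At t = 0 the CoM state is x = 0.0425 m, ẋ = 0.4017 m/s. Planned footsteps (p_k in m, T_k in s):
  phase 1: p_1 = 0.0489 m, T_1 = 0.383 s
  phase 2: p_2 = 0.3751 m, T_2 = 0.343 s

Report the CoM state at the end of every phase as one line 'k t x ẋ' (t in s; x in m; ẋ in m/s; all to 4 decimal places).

1 0.3830 0.2254 0.6489
2 0.7260 0.4065 0.4922

phase 1: p=0.0489, T=0.383, ωT=1.106678, cosh=1.677476, sinh=1.346821; start (x,ẋ)=(0.042500, 0.401700) → end (x,ẋ)=(0.225400, 0.648936)
phase 2: p=0.3751, T=0.343, ωT=0.991099, cosh=1.532681, sinh=1.161512; start (x,ẋ)=(0.225400, 0.648936) → end (x,ẋ)=(0.406515, 0.492189)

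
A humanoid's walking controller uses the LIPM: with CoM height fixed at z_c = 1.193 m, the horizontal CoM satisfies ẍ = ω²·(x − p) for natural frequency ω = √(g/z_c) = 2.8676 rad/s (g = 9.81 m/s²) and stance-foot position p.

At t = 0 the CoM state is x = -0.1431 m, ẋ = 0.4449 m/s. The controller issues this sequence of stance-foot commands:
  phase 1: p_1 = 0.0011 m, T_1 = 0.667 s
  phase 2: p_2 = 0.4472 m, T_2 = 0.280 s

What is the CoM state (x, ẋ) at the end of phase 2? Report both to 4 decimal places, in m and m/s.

x = -0.0778, ẋ = -0.8755

phase 1: p=0.0011, T=0.667, ωT=1.912689, cosh=3.459478, sinh=3.311795; start (x,ẋ)=(-0.143100, 0.444900) → end (x,ẋ)=(0.016059, 0.169668)
phase 2: p=0.4472, T=0.280, ωT=0.802928, cosh=1.340041, sinh=0.892026; start (x,ẋ)=(0.016059, 0.169668) → end (x,ẋ)=(-0.077768, -0.875485)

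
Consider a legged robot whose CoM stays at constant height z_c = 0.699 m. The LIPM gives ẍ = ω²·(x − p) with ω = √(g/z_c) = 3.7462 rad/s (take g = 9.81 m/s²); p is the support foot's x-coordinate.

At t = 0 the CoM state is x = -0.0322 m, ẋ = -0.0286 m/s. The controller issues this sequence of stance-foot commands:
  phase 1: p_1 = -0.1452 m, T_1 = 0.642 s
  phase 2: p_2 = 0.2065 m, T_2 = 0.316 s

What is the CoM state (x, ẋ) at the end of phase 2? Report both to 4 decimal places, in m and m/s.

phase 1: p=-0.1452, T=0.642, ωT=2.405060, cosh=5.584680, sinh=5.494420; start (x,ẋ)=(-0.032200, -0.028600) → end (x,ẋ)=(0.443922, 2.166179)
phase 2: p=0.2065, T=0.316, ωT=1.183799, cosh=1.786438, sinh=1.480324; start (x,ẋ)=(0.443922, 2.166179) → end (x,ẋ)=(1.486613, 5.186390)

x = 1.4866, ẋ = 5.1864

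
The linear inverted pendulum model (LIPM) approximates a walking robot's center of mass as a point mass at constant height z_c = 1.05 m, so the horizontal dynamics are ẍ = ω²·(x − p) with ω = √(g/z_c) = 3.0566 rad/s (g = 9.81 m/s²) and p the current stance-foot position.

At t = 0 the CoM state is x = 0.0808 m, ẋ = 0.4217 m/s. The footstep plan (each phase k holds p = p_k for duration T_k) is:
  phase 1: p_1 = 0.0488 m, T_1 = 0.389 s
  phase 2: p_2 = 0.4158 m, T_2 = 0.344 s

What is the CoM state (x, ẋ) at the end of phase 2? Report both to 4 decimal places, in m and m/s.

x = 0.6195, ẋ = 1.0492

phase 1: p=0.0488, T=0.389, ωT=1.189017, cosh=1.794187, sinh=1.489666; start (x,ẋ)=(0.080800, 0.421700) → end (x,ẋ)=(0.311734, 0.902315)
phase 2: p=0.4158, T=0.344, ωT=1.051470, cosh=1.605640, sinh=1.256216; start (x,ẋ)=(0.311734, 0.902315) → end (x,ẋ)=(0.619545, 1.049204)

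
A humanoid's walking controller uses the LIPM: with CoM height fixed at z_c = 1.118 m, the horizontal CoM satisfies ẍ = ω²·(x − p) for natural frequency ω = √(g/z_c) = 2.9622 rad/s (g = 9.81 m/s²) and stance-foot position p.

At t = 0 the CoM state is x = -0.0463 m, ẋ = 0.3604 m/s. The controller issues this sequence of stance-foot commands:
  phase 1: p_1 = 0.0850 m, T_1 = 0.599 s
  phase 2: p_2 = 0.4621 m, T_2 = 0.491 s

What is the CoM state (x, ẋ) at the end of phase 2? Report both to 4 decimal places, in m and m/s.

phase 1: p=0.0850, T=0.599, ωT=1.774358, cosh=3.033043, sinh=2.863450; start (x,ẋ)=(-0.046300, 0.360400) → end (x,ẋ)=(0.035147, -0.020593)
phase 2: p=0.4621, T=0.491, ωT=1.454440, cosh=2.257808, sinh=2.024277; start (x,ẋ)=(0.035147, -0.020593) → end (x,ẋ)=(-0.515951, -2.606639)

x = -0.5160, ẋ = -2.6066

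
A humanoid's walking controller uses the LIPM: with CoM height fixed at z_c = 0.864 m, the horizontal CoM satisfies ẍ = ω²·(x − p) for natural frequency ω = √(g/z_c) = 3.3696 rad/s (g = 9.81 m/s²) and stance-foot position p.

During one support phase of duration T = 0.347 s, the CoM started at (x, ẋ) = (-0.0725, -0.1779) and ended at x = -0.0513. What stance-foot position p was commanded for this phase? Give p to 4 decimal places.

p = -0.2006

ωT = 3.3696·0.347 = 1.169251; cosh(ωT) = 1.765090, sinh(ωT) = 1.454491
x(T) = p + (x₀−p)·cosh(ωT) + (ẋ₀/ω)·sinh(ωT) ⇒ p·(1 − cosh) = x(T) − x₀·cosh − (ẋ₀/ω)·sinh
numerator   = -0.0513 − (-0.0725)·1.765090 − (-0.1779/3.3696)·1.454491 = 0.153460
denominator = 1 − 1.765090 = -0.765090
p = 0.153460 / -0.765090 = -0.2006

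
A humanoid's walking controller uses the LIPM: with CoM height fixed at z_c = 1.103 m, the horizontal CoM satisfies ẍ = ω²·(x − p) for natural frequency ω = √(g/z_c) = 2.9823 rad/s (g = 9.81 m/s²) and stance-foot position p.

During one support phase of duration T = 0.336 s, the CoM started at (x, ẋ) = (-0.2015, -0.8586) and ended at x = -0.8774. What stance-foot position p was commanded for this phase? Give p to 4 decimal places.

p = 0.4156

ωT = 2.9823·0.336 = 1.002053; cosh(ωT) = 1.545496, sinh(ωT) = 1.178371
x(T) = p + (x₀−p)·cosh(ωT) + (ẋ₀/ω)·sinh(ωT) ⇒ p·(1 − cosh) = x(T) − x₀·cosh − (ẋ₀/ω)·sinh
numerator   = -0.8774 − (-0.2015)·1.545496 − (-0.8586/2.9823)·1.178371 = -0.226731
denominator = 1 − 1.545496 = -0.545496
p = -0.226731 / -0.545496 = 0.4156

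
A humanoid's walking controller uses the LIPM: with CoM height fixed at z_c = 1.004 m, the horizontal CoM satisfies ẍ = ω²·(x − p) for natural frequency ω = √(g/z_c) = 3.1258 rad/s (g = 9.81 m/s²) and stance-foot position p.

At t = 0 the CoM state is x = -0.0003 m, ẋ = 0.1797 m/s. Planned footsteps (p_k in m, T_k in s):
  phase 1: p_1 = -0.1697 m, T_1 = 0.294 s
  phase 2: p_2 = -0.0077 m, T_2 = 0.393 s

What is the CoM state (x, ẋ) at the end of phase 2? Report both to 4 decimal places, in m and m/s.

x = 0.6698, ẋ = 2.2252

phase 1: p=-0.1697, T=0.294, ωT=0.918985, cosh=1.452834, sinh=1.053911; start (x,ẋ)=(-0.000300, 0.179700) → end (x,ẋ)=(0.136999, 0.819131)
phase 2: p=-0.0077, T=0.393, ωT=1.228439, cosh=1.854322, sinh=1.561573; start (x,ẋ)=(0.136999, 0.819131) → end (x,ẋ)=(0.669836, 2.225231)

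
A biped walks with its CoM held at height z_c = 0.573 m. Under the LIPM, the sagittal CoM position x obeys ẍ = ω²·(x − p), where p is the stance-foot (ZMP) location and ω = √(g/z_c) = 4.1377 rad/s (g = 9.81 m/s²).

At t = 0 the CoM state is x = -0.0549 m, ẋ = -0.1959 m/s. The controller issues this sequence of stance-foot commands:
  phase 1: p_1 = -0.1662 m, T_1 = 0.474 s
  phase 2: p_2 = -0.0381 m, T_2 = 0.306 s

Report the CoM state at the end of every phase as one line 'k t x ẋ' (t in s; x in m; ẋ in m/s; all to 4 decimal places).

1 0.4740 0.0723 0.8944
2 0.7800 0.5261 2.4578

phase 1: p=-0.1662, T=0.474, ωT=1.961270, cosh=3.624514, sinh=3.483834; start (x,ẋ)=(-0.054900, -0.195900) → end (x,ẋ)=(0.072266, 0.894354)
phase 2: p=-0.0381, T=0.306, ωT=1.266136, cosh=1.914520, sinh=1.632601; start (x,ẋ)=(0.072266, 0.894354) → end (x,ẋ)=(0.526080, 2.457802)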